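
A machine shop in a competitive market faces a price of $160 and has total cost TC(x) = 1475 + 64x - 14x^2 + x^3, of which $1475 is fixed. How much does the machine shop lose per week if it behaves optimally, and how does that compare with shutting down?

AVC = 64 - 14x + x^2 has its minimum $15 at x = 7; price $160 clears that bar, so the firm operates.
With MC = 64 - 28x + 3x^2, P = MC on the upward-sloping part at x* = 12.
TR = 160·12 = 1920. TC = 1475 + 480 = 1955. Profit = 1920 − 1955 = -$35.
That loss of $35 beats the $1475 the firm would lose by shutting down; producing recovers $1440 of fixed cost.

Profit = -$35 at x = 12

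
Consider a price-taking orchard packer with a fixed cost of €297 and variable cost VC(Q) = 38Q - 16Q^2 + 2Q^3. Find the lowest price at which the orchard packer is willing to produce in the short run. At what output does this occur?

€6 per unit, at Q = 4

The shutdown price is the minimum of AVC. VC = 38Q - 16Q^2 + 2Q^3, so AVC = 38 - 16Q + 2Q^2.
dAVC/dQ = -16 + 4Q = 0 gives Q = 4. min AVC = 38 - 16·4 + 2·4^2 = 6.
For P < €6 the firm produces nothing.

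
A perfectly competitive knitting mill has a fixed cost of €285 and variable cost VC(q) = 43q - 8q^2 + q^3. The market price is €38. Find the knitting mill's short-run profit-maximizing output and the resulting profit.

Profit = -€235 at q = 5

AVC = 43 - 8q + q^2 has its minimum €27 at q = 4; price €38 clears that bar, so the firm operates.
MC = 43 - 16q + 3q^2. Setting P = MC and taking the root on the rising branch gives q* = 5.
TR = 38·5 = 190. TC = 285 + 140 = 425. Profit = 190 − 425 = -€235.
Shutting down would mean losing the fixed cost of €285, so operating at a loss of €235 is better by €50.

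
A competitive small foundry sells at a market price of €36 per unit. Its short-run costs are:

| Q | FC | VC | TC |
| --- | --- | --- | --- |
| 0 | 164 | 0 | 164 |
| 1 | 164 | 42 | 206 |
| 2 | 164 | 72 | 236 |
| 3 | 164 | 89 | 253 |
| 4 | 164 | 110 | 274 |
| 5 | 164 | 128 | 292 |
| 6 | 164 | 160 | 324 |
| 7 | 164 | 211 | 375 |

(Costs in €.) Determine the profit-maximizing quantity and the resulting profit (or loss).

Compute π = P·Q − TC at each output: Q=0: -164; Q=1: -170; Q=2: -164; Q=3: -145; Q=4: -130; Q=5: -112; Q=6: -108; Q=7: -123.
Profit is maximized at Q = 6. AVC there is 160/6 = €26.67 ≤ P, so producing beats shutting down (which would give -€164).

Q = 6; profit = -€108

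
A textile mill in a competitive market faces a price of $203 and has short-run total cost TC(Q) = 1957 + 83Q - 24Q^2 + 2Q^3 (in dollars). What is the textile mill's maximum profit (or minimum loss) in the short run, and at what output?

AVC = 83 - 24Q + 2Q^2; min AVC = $11 at Q = 6. Since P = $203 ≥ min AVC, the firm produces.
With MC = 83 - 48Q + 6Q^2, P = MC on the upward-sloping part at Q* = 10.
TR = 203·10 = 2030. TC = 1957 + 430 = 2387. Profit = 2030 − 2387 = -$357.
That loss of $357 beats the $1957 the firm would lose by shutting down; producing recovers $1600 of fixed cost.

Profit = -$357 at Q = 10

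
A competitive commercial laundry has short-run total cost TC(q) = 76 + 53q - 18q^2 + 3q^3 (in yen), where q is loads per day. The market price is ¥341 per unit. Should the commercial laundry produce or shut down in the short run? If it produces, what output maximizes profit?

Produce at q = 8

From TC, MC = TC'(q) = 53 - 36q + 9q^2 and AVC = VC/q = 53 - 18q + 3q^2.
AVC is minimized where dAVC/dq = -18 + 6q = 0, at q = 3; min AVC = 53 - 18·3 + 3·3^2 = ¥26.
Because ¥341 ≥ ¥26, revenue can cover variable cost; the firm operates.
Set P = MC: 341 = 53 - 36q + 9q^2 → -288 - 36q + 9q^2 = 0. The roots are q = -4 and q = 8; the profit-maximizing output is on the rising part of MC, so q* = 8.
Check: AVC at q = 8 is ¥101 ≤ P, so revenue covers variable cost.
Profit = P·q − TC = 341·8 − 884 = ¥1844.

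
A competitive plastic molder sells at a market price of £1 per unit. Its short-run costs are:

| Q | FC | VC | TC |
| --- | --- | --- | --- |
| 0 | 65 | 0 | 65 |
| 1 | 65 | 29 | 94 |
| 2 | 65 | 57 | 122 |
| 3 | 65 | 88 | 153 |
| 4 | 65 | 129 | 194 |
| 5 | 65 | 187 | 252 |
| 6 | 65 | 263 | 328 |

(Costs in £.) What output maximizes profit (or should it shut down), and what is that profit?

Q = 0 (shut down); profit = -£65

Profit at each row (π = 1Q − TC): Q=0: -65; Q=1: -93; Q=2: -120; Q=3: -150; Q=4: -190; Q=5: -247; Q=6: -322.
Profit is highest at Q = 0. Equivalently, the lowest AVC in the table is 57/2 ≈ £28.50 at Q = 2, and P = £1 falls below it — price never covers variable cost, so the firm shuts down and loses only its fixed cost.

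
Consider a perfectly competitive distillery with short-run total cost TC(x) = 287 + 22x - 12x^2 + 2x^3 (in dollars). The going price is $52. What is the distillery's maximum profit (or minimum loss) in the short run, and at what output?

Profit = -$87 at x = 5

AVC = 22 - 12x + 2x^2; min AVC = $4 at x = 3. Since P = $52 ≥ min AVC, the firm produces.
With MC = 22 - 24x + 6x^2, P = MC on the upward-sloping part at x* = 5.
TR = 52·5 = 260. TC = 287 + 60 = 347. Profit = 260 − 347 = -$87.
Shutting down would mean losing the fixed cost of $287, so operating at a loss of $87 is better by $200.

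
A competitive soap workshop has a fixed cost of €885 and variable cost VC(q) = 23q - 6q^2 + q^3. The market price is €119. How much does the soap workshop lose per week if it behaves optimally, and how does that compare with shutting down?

Profit = -€245 at q = 8

AVC = 23 - 6q + q^2; min AVC = €14 at q = 3. Since P = €119 ≥ min AVC, the firm produces.
With MC = 23 - 12q + 3q^2, P = MC on the upward-sloping part at q* = 8.
TR = 119·8 = 952. TC = 885 + 312 = 1197. Profit = 952 − 1197 = -€245.
By producing, the firm covers all variable cost plus €640 of fixed cost; shutting down would lose the full €885.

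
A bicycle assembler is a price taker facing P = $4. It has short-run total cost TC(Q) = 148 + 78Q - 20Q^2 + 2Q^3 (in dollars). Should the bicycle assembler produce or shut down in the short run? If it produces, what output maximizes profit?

From TC, MC = TC'(Q) = 78 - 40Q + 6Q^2 and AVC = VC/Q = 78 - 20Q + 2Q^2.
The AVC parabola has its vertex at Q = 20/4 = 5, where AVC = 78 - 20·5 + 2·5^2 = $28.
Since P = $4 < min AVC = $28, price fails to cover variable cost at any output.
The firm minimizes its loss by shutting down and losing only its fixed cost of $148.

Shut down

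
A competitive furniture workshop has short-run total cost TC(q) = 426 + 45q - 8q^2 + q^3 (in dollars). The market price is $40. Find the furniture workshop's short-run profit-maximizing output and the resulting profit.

AVC = 45 - 8q + q^2 has its minimum $29 at q = 4; price $40 clears that bar, so the firm operates.
With MC = 45 - 16q + 3q^2, P = MC on the upward-sloping part at q* = 5.
TR = 40·5 = 200. TC = 426 + 150 = 576. Profit = 200 − 576 = -$376.
Shutting down would mean losing the fixed cost of $426, so operating at a loss of $376 is better by $50.

Profit = -$376 at q = 5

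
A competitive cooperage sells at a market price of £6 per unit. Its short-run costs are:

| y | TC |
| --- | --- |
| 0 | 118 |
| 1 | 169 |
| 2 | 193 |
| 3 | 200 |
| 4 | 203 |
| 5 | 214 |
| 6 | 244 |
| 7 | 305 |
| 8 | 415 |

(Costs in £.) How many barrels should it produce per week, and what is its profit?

Compute π = P·y − TC at each output: y=0: -118; y=1: -163; y=2: -181; y=3: -182; y=4: -179; y=5: -184; y=6: -208; y=7: -263; y=8: -367.
Profit is highest at y = 0. Equivalently, the lowest AVC in the table is 96/5 ≈ £19.20 at y = 5, and P = £6 falls below it — price never covers variable cost, so the firm shuts down and loses only its fixed cost.

y = 0 (shut down); profit = -£118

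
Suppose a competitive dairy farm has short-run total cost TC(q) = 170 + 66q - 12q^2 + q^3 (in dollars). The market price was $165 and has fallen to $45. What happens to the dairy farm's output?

Output falls from 11 to 7

MC = 66 - 24q + 3q^2; the shutdown threshold is min AVC = $30 (at q = 6).
At P = $165 ≥ min AVC, set P = MC on the rising branch: q = 11.
At P = $45 ≥ min AVC, set P = MC: q = 7. The firm stays open but cuts output.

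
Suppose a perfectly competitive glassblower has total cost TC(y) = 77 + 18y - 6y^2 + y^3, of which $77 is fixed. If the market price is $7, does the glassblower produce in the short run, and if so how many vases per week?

Shut down

Variable cost is VC = 18y - 6y^2 + y^3, so AVC = VC/y = 18 - 6y + y^2 and MC = dTC/dy = 18 - 12y + 3y^2.
AVC is minimized where dAVC/dy = -6 + 2y = 0, at y = 3; min AVC = 18 - 6·3 + 3^2 = $9.
Since P = $7 < min AVC = $9, price fails to cover variable cost at any output.
The firm minimizes its loss by shutting down and losing only its fixed cost of $77.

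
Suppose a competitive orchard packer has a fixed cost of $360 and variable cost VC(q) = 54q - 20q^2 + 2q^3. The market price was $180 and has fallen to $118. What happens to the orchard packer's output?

MC = 54 - 40q + 6q^2; the shutdown threshold is min AVC = $4 (at q = 5).
At P = $180 ≥ min AVC, set P = MC on the rising branch: q = 9.
At P = $118 ≥ min AVC, set P = MC: q = 8. The firm stays open but cuts output.

Output falls from 9 to 8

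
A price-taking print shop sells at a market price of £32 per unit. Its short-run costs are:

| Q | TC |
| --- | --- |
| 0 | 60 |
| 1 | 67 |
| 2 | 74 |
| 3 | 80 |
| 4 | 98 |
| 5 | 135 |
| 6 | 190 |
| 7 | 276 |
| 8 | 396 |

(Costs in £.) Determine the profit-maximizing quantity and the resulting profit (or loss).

Q = 4; profit = £30

Tabulate TR − TC: Q=0: -60; Q=1: -35; Q=2: -10; Q=3: 16; Q=4: 30; Q=5: 25; Q=6: 2; Q=7: -52; Q=8: -140.
Profit is maximized at Q = 4. AVC there is 38/4 = £9.50 ≤ P, so producing beats shutting down (which would give -£60).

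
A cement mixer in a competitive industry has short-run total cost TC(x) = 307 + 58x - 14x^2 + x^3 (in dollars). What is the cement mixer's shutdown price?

Short-run supply begins at min AVC. From VC = 58x - 14x^2 + x^3, AVC = 58 - 14x + x^2.
At the minimum of AVC, MC = AVC. MC = 58 - 28x + 3x^2; setting MC = AVC gives 2x^2 - 14x = 0, so x = 7. min AVC = 9.
For P < $9 the firm produces nothing.

$9 per unit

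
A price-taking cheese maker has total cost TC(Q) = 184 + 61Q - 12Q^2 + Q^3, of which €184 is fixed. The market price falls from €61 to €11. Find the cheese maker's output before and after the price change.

Output falls from 8 to 0 (the firm shuts down)

MC = 61 - 24Q + 3Q^2; the shutdown threshold is min AVC = €25 (at Q = 6).
With P = €61 above the shutdown price, P = MC gives Q = 8.
At P = €11 < min AVC = €25, price no longer covers variable cost at any output, so the firm shuts down: Q = 0.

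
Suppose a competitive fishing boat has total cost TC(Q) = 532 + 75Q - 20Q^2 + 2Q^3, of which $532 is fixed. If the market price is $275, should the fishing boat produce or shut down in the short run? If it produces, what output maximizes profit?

Produce at Q = 10

Variable cost is VC = 75Q - 20Q^2 + 2Q^3, so AVC = VC/Q = 75 - 20Q + 2Q^2 and MC = dTC/dQ = 75 - 40Q + 6Q^2.
The AVC parabola has its vertex at Q = 20/4 = 5, where AVC = 75 - 20·5 + 2·5^2 = $25.
Since P = $275 ≥ min AVC = $25, price covers variable cost and the firm should produce.
Set P = MC: 275 = 75 - 40Q + 6Q^2 → -200 - 40Q + 6Q^2 = 0. The roots are Q = -10/3 and Q = 10; the profit-maximizing output is on the rising part of MC, so Q* = 10.
Check: AVC at Q = 10 is $75 ≤ P, so revenue covers variable cost.
Profit = P·Q − TC = 275·10 − 1282 = $1468.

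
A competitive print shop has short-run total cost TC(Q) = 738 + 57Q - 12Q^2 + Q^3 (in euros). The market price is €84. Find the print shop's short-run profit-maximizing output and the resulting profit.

AVC = 57 - 12Q + Q^2 has its minimum €21 at Q = 6; price €84 clears that bar, so the firm operates.
With MC = 57 - 24Q + 3Q^2, P = MC on the upward-sloping part at Q* = 9.
TR = 84·9 = 756. TC = 738 + 270 = 1008. Profit = 756 − 1008 = -€252.
By producing, the firm covers all variable cost plus €486 of fixed cost; shutting down would lose the full €738.

Profit = -€252 at Q = 9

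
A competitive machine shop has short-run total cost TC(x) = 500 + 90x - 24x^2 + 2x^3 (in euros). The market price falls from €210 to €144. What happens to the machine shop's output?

AVC = 90 - 24x + 2x^2, minimized at x = 6 where min AVC = €18. MC = 90 - 48x + 6x^2.
At P = €210 ≥ min AVC, set P = MC on the rising branch: x = 10.
At P = €144 ≥ min AVC, set P = MC: x = 9. The firm stays open but cuts output.

Output falls from 10 to 9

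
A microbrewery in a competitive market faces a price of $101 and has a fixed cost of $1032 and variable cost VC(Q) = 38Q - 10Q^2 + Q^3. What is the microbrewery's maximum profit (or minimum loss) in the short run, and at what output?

AVC = 38 - 10Q + Q^2; min AVC = $13 at Q = 5. Since P = $101 ≥ min AVC, the firm produces.
MC = 38 - 20Q + 3Q^2. Setting P = MC and taking the root on the rising branch gives Q* = 9.
TR = 101·9 = 909. TC = 1032 + 261 = 1293. Profit = 909 − 1293 = -$384.
By producing, the firm covers all variable cost plus $648 of fixed cost; shutting down would lose the full $1032.

Profit = -$384 at Q = 9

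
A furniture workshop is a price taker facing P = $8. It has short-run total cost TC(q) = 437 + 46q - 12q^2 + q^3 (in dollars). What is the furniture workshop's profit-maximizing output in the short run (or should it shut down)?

Shut down

Variable cost is VC = 46q - 12q^2 + q^3, so AVC = VC/q = 46 - 12q + q^2 and MC = dTC/dq = 46 - 24q + 3q^2.
AVC hits its minimum where MC = AVC, at q = 6, giving min AVC = 46 - 12·6 + 6^2 = $10.
Since P = $8 < min AVC = $10, price fails to cover variable cost at any output.
The firm minimizes its loss by shutting down and losing only its fixed cost of $437.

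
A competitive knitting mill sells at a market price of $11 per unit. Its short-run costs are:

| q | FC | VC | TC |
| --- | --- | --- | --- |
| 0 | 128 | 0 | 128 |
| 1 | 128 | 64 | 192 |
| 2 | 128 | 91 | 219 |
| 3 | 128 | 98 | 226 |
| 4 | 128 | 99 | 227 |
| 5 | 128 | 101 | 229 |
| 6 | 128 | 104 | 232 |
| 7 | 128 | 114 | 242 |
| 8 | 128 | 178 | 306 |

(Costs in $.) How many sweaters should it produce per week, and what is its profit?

Tabulate TR − TC: q=0: -128; q=1: -181; q=2: -197; q=3: -193; q=4: -183; q=5: -174; q=6: -166; q=7: -165; q=8: -218.
Profit is highest at q = 0. Equivalently, the lowest AVC in the table is 114/7 ≈ $16.29 at q = 7, and P = $11 falls below it — price never covers variable cost, so the firm shuts down and loses only its fixed cost.

q = 0 (shut down); profit = -$128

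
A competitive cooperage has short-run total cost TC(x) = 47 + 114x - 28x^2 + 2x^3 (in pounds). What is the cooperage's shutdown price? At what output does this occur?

£16 per unit, at x = 7

The firm shuts down when price falls below the minimum of average variable cost. AVC = VC/x = 114 - 28x + 2x^2.
dAVC/dx = -28 + 4x = 0 gives x = 7. min AVC = 114 - 28·7 + 2·7^2 = 16.
For P < £16 the firm produces nothing.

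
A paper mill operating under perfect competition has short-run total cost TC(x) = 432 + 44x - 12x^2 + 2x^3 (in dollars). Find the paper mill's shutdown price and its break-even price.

Shutdown price = $26; break-even price = $116

Shutdown price = min AVC. AVC = 44 - 12x + 2x^2, with vertex at x = 3 and minimum $26.
ATC = 432/x + 44 - 12x + 2x^2. Setting dATC/dx = −432/x^2 − 12 + 4x = 0 gives x = 6 (since 4·6^3 − 12·6^2 = 432).
min ATC = 432/6 + 44 − 12·6 + 2·6^2 = $116. That is the break-even price.
Between these two prices the firm operates at a loss; above $116 it earns a profit.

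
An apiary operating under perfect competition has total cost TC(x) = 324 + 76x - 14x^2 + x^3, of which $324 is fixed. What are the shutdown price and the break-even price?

AVC = 76 - 14x + x^2; minimized at x = 7, giving min AVC = $27. That is the shutdown price.
ATC = 324/x + 76 - 14x + x^2. Setting dATC/dx = −324/x^2 − 14 + 2x = 0 gives x = 9 (since 2·9^3 − 14·9^2 = 324).
min ATC = 324/9 + 76 − 14·9 + 9^2 = $67. That is the break-even price.
For $27 ≤ P < $67 the firm produces at a loss; below $27 it shuts down.

Shutdown price = $27; break-even price = $67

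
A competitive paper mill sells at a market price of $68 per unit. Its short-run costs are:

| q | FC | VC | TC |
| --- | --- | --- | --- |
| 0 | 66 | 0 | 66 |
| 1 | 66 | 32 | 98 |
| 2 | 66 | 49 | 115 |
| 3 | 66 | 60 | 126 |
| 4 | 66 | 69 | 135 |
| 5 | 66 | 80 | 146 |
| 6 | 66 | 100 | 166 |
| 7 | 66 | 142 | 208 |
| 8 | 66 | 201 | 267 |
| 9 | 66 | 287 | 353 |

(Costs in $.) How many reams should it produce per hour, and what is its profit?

Profit at each row (π = 68q − TC): q=0: -66; q=1: -30; q=2: 21; q=3: 78; q=4: 137; q=5: 194; q=6: 242; q=7: 268; q=8: 277; q=9: 259.
Profit is maximized at q = 8. AVC there is 201/8 = $25.12 ≤ P, so producing beats shutting down (which would give -$66).

q = 8; profit = $277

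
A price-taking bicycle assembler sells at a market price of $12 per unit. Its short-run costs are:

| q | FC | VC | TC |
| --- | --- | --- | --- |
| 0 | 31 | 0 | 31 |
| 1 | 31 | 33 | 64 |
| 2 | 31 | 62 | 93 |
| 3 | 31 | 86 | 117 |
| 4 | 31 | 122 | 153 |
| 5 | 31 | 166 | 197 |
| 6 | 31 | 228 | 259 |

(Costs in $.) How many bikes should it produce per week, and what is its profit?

Compute π = P·q − TC at each output: q=0: -31; q=1: -52; q=2: -69; q=3: -81; q=4: -105; q=5: -137; q=6: -187.
Profit is highest at q = 0. Equivalently, the lowest AVC in the table is 86/3 ≈ $28.67 at q = 3, and P = $12 falls below it — price never covers variable cost, so the firm shuts down and loses only its fixed cost.

q = 0 (shut down); profit = -$31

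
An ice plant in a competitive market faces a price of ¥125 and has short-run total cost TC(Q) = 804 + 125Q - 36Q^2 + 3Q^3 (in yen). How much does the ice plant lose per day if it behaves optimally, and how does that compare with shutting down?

Profit = -¥36 at Q = 8

AVC = 125 - 36Q + 3Q^2; min AVC = ¥17 at Q = 6. Since P = ¥125 ≥ min AVC, the firm produces.
With MC = 125 - 72Q + 9Q^2, P = MC on the upward-sloping part at Q* = 8.
TR = 125·8 = 1000. TC = 804 + 232 = 1036. Profit = 1000 − 1036 = -¥36.
That loss of ¥36 beats the ¥804 the firm would lose by shutting down; producing recovers ¥768 of fixed cost.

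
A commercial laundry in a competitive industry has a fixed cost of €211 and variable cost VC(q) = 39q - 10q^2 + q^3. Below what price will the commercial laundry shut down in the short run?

€14 per unit

The shutdown price is the minimum of AVC. VC = 39q - 10q^2 + q^3, so AVC = 39 - 10q + q^2.
At the minimum of AVC, MC = AVC. MC = 39 - 20q + 3q^2; setting MC = AVC gives 2q^2 - 10q = 0, so q = 5. min AVC = 14.
For P < €14 the firm produces nothing.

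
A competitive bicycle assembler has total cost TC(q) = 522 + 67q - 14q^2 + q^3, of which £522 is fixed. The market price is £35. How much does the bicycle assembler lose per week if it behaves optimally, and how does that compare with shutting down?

Profit = -£394 at q = 8

AVC = 67 - 14q + q^2 has its minimum £18 at q = 7; price £35 clears that bar, so the firm operates.
With MC = 67 - 28q + 3q^2, P = MC on the upward-sloping part at q* = 8.
TR = 35·8 = 280. TC = 522 + 152 = 674. Profit = 280 − 674 = -£394.
By producing, the firm covers all variable cost plus £128 of fixed cost; shutting down would lose the full £522.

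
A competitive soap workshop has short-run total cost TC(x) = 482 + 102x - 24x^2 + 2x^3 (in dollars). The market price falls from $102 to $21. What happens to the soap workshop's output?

Output falls from 8 to 0 (the firm shuts down)

MC = 102 - 48x + 6x^2; the shutdown threshold is min AVC = $30 (at x = 6).
With P = $102 above the shutdown price, P = MC gives x = 8.
At P = $21 < min AVC = $30, price no longer covers variable cost at any output, so the firm shuts down: x = 0.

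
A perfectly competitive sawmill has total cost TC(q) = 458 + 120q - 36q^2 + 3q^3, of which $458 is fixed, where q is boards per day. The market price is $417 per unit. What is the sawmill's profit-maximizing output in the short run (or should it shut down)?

Produce at q = 11

Strip out fixed cost: VC = 120q - 36q^2 + 3q^3. Then AVC = 120 - 36q + 3q^2 and MC = 120 - 72q + 9q^2.
AVC is minimized where dAVC/dq = -36 + 6q = 0, at q = 6; min AVC = 120 - 36·6 + 3·6^2 = $12.
Since P = $417 ≥ min AVC = $12, price covers variable cost and the firm should produce.
Set P = MC: 417 = 120 - 72q + 9q^2 → -297 - 72q + 9q^2 = 0. The roots are q = -3 and q = 11; the profit-maximizing output is on the rising part of MC, so q* = 11.
Check: AVC at q = 11 is $87 ≤ P, so revenue covers variable cost.
Profit = P·q − TC = 417·11 − 1415 = $3172.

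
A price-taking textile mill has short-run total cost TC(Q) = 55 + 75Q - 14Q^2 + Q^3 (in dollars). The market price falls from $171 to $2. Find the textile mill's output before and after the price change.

AVC = 75 - 14Q + Q^2, minimized at Q = 7 where min AVC = $26. MC = 75 - 28Q + 3Q^2.
At P = $171 ≥ min AVC, set P = MC on the rising branch: Q = 12.
At P = $2 < min AVC = $26, price no longer covers variable cost at any output, so the firm shuts down: Q = 0.

Output falls from 12 to 0 (the firm shuts down)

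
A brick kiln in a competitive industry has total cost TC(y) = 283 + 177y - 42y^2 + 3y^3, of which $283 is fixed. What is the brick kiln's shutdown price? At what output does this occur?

The firm shuts down when price falls below the minimum of average variable cost. AVC = VC/y = 177 - 42y + 3y^2.
dAVC/dy = -42 + 6y = 0 gives y = 7. min AVC = 177 - 42·7 + 3·7^2 = 30.
The firm shuts down for any P below $30.

$30 per unit, at y = 7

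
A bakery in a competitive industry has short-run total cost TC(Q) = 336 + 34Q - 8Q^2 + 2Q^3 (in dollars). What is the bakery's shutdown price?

$26 per unit

The shutdown price is the minimum of AVC. VC = 34Q - 8Q^2 + 2Q^3, so AVC = 34 - 8Q + 2Q^2.
At the minimum of AVC, MC = AVC. MC = 34 - 16Q + 6Q^2; setting MC = AVC gives 4Q^2 - 8Q = 0, so Q = 2. min AVC = 26.
The firm shuts down for any P below $26.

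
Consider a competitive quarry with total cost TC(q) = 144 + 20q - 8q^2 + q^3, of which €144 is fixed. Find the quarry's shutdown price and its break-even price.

AVC = 20 - 8q + q^2; minimized at q = 4, giving min AVC = €4. That is the shutdown price.
ATC = 144/q + 20 - 8q + q^2. Setting dATC/dq = −144/q^2 − 8 + 2q = 0 gives q = 6 (since 2·6^3 − 8·6^2 = 144).
min ATC = 144/6 + 20 − 8·6 + 6^2 = €32. That is the break-even price.
For €4 ≤ P < €32 the firm produces at a loss; below €4 it shuts down.

Shutdown price = €4; break-even price = €32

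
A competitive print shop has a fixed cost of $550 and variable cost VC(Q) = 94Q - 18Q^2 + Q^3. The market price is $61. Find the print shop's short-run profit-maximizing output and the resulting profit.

Profit = -$66 at Q = 11

AVC = 94 - 18Q + Q^2; min AVC = $13 at Q = 9. Since P = $61 ≥ min AVC, the firm produces.
MC = 94 - 36Q + 3Q^2. Setting P = MC and taking the root on the rising branch gives Q* = 11.
TR = 61·11 = 671. TC = 550 + 187 = 737. Profit = 671 − 737 = -$66.
By producing, the firm covers all variable cost plus $484 of fixed cost; shutting down would lose the full $550.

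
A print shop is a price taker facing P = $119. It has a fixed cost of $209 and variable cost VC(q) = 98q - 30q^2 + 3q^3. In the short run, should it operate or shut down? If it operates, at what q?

Produce at q = 7

From TC, MC = TC'(q) = 98 - 60q + 9q^2 and AVC = VC/q = 98 - 30q + 3q^2.
AVC hits its minimum where MC = AVC, at q = 5, giving min AVC = 98 - 30·5 + 3·5^2 = $23.
Since P = $119 ≥ min AVC = $23, price covers variable cost and the firm should produce.
P = MC gives -21 - 60q + 9q^2 = 0, with roots -1/3 and 7. Take the larger (rising MC): q* = 7.
Check: AVC at q = 7 is $35 ≤ P, so revenue covers variable cost.
Profit = P·q − TC = 119·7 − 454 = $379.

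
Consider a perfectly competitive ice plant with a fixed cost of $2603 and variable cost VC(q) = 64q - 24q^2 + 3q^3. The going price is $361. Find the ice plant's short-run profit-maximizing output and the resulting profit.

Profit = -$173 at q = 9

AVC = 64 - 24q + 3q^2; min AVC = $16 at q = 4. Since P = $361 ≥ min AVC, the firm produces.
MC = 64 - 48q + 9q^2. Setting P = MC and taking the root on the rising branch gives q* = 9.
TR = 361·9 = 3249. TC = 2603 + 819 = 3422. Profit = 3249 − 3422 = -$173.
Shutting down would mean losing the fixed cost of $2603, so operating at a loss of $173 is better by $2430.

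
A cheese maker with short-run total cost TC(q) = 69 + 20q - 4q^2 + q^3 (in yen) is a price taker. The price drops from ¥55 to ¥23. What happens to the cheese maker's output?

AVC = 20 - 4q + q^2, minimized at q = 2 where min AVC = ¥16. MC = 20 - 8q + 3q^2.
At P = ¥55 ≥ min AVC, set P = MC on the rising branch: q = 5.
At P = ¥23 ≥ min AVC, set P = MC: q = 3. The firm stays open but cuts output.

Output falls from 5 to 3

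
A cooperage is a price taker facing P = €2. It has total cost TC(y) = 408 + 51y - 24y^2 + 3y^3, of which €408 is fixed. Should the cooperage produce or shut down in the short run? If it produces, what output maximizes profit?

Strip out fixed cost: VC = 51y - 24y^2 + 3y^3. Then AVC = 51 - 24y + 3y^2 and MC = 51 - 48y + 9y^2.
The AVC parabola has its vertex at y = 24/6 = 4, where AVC = 51 - 24·4 + 3·4^2 = €3.
P = €2 lies below min AVC = €3; no output level covers variable cost.
Shutting down limits the loss to fixed cost, €408.

Shut down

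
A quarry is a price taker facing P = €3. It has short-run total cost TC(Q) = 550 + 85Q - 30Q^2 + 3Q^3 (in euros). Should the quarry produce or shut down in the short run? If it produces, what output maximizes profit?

Shut down

Strip out fixed cost: VC = 85Q - 30Q^2 + 3Q^3. Then AVC = 85 - 30Q + 3Q^2 and MC = 85 - 60Q + 9Q^2.
AVC hits its minimum where MC = AVC, at Q = 5, giving min AVC = 85 - 30·5 + 3·5^2 = €10.
Since P = €3 < min AVC = €10, price fails to cover variable cost at any output.
Shutting down limits the loss to fixed cost, €550.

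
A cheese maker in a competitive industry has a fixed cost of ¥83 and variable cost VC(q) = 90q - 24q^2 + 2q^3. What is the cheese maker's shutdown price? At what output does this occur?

¥18 per unit, at q = 6

The shutdown price is the minimum of AVC. VC = 90q - 24q^2 + 2q^3, so AVC = 90 - 24q + 2q^2.
At the minimum of AVC, MC = AVC. MC = 90 - 48q + 6q^2; setting MC = AVC gives 4q^2 - 24q = 0, so q = 6. min AVC = 18.
The firm shuts down for any P below ¥18.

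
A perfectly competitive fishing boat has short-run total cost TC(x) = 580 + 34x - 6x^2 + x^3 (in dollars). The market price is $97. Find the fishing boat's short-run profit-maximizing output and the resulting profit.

Profit = -$188 at x = 7

AVC = 34 - 6x + x^2; min AVC = $25 at x = 3. Since P = $97 ≥ min AVC, the firm produces.
MC = 34 - 12x + 3x^2. Setting P = MC and taking the root on the rising branch gives x* = 7.
TR = 97·7 = 679. TC = 580 + 287 = 867. Profit = 679 − 867 = -$188.
That loss of $188 beats the $580 the firm would lose by shutting down; producing recovers $392 of fixed cost.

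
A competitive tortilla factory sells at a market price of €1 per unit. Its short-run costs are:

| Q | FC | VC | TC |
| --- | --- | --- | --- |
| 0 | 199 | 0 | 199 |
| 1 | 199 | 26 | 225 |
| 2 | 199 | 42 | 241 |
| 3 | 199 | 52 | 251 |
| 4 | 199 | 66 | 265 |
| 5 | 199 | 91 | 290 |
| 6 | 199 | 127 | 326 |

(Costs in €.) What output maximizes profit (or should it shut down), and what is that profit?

Q = 0 (shut down); profit = -€199

Tabulate TR − TC: Q=0: -199; Q=1: -224; Q=2: -239; Q=3: -248; Q=4: -261; Q=5: -285; Q=6: -320.
Profit is highest at Q = 0. Equivalently, the lowest AVC in the table is 66/4 ≈ €16.50 at Q = 4, and P = €1 falls below it — price never covers variable cost, so the firm shuts down and loses only its fixed cost.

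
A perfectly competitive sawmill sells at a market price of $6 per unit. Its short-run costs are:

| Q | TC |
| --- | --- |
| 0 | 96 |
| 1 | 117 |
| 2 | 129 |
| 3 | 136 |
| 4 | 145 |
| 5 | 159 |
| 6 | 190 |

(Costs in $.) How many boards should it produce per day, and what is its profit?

Q = 0 (shut down); profit = -$96

Tabulate TR − TC: Q=0: -96; Q=1: -111; Q=2: -117; Q=3: -118; Q=4: -121; Q=5: -129; Q=6: -154.
Profit is highest at Q = 0. Equivalently, the lowest AVC in the table is 49/4 ≈ $12.25 at Q = 4, and P = $6 falls below it — price never covers variable cost, so the firm shuts down and loses only its fixed cost.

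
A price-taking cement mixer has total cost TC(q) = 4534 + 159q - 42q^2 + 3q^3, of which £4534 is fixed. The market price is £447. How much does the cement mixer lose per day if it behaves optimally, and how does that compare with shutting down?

AVC = 159 - 42q + 3q^2; min AVC = £12 at q = 7. Since P = £447 ≥ min AVC, the firm produces.
With MC = 159 - 84q + 9q^2, P = MC on the upward-sloping part at q* = 12.
TR = 447·12 = 5364. TC = 4534 + 1044 = 5578. Profit = 5364 − 5578 = -£214.
That loss of £214 beats the £4534 the firm would lose by shutting down; producing recovers £4320 of fixed cost.

Profit = -£214 at q = 12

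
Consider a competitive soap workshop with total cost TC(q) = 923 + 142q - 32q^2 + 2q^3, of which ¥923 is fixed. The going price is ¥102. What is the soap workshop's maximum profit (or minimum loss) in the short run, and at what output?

AVC = 142 - 32q + 2q^2 has its minimum ¥14 at q = 8; price ¥102 clears that bar, so the firm operates.
MC = 142 - 64q + 6q^2. Setting P = MC and taking the root on the rising branch gives q* = 10.
TR = 102·10 = 1020. TC = 923 + 220 = 1143. Profit = 1020 − 1143 = -¥123.
Shutting down would mean losing the fixed cost of ¥923, so operating at a loss of ¥123 is better by ¥800.

Profit = -¥123 at q = 10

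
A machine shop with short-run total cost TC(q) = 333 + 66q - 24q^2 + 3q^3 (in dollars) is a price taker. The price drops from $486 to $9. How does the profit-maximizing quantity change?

Output falls from 10 to 0 (the firm shuts down)

MC = 66 - 48q + 9q^2; the shutdown threshold is min AVC = $18 (at q = 4).
At P = $486 ≥ min AVC, set P = MC on the rising branch: q = 10.
At P = $9 < min AVC = $18, price no longer covers variable cost at any output, so the firm shuts down: q = 0.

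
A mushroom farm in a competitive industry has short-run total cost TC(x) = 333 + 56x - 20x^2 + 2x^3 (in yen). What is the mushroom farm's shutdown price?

¥6 per unit

The firm shuts down when price falls below the minimum of average variable cost. AVC = VC/x = 56 - 20x + 2x^2.
At the minimum of AVC, MC = AVC. MC = 56 - 40x + 6x^2; setting MC = AVC gives 4x^2 - 20x = 0, so x = 5. min AVC = 6.
So the shutdown price is ¥6.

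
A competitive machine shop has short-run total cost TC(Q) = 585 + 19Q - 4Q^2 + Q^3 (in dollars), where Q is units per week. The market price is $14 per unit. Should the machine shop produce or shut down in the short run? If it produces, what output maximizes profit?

From TC, MC = TC'(Q) = 19 - 8Q + 3Q^2 and AVC = VC/Q = 19 - 4Q + Q^2.
The AVC parabola has its vertex at Q = 4/2 = 2, where AVC = 19 - 4·2 + 2^2 = $15.
P = $14 lies below min AVC = $15; no output level covers variable cost.
Best response: produce nothing and absorb the $585 fixed cost.

Shut down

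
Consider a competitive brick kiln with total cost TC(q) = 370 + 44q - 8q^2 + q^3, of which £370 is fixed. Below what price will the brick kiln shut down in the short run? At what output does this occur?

Short-run supply begins at min AVC. From VC = 44q - 8q^2 + q^3, AVC = 44 - 8q + q^2.
dAVC/dq = -8 + 2q = 0 gives q = 4. min AVC = 44 - 8·4 + 4^2 = 28.
So the shutdown price is £28.

£28 per unit, at q = 4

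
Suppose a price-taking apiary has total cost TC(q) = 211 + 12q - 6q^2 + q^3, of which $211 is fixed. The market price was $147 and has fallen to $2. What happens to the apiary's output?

MC = 12 - 12q + 3q^2; the shutdown threshold is min AVC = $3 (at q = 3).
With P = $147 above the shutdown price, P = MC gives q = 9.
At P = $2 < min AVC = $3, price no longer covers variable cost at any output, so the firm shuts down: q = 0.

Output falls from 9 to 0 (the firm shuts down)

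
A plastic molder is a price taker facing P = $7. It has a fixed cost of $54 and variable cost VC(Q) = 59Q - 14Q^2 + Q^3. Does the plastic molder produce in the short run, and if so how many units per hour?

Shut down

Variable cost is VC = 59Q - 14Q^2 + Q^3, so AVC = VC/Q = 59 - 14Q + Q^2 and MC = dTC/dQ = 59 - 28Q + 3Q^2.
The AVC parabola has its vertex at Q = 14/2 = 7, where AVC = 59 - 14·7 + 7^2 = $10.
With P < min AVC ($7 < $10), every unit sold adds to the loss.
Best response: produce nothing and absorb the $54 fixed cost.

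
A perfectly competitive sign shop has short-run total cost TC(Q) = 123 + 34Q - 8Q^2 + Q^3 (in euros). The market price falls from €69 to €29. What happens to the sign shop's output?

AVC = 34 - 8Q + Q^2, minimized at Q = 4 where min AVC = €18. MC = 34 - 16Q + 3Q^2.
With P = €69 above the shutdown price, P = MC gives Q = 7.
At P = €29 ≥ min AVC, set P = MC: Q = 5. The firm stays open but cuts output.

Output falls from 7 to 5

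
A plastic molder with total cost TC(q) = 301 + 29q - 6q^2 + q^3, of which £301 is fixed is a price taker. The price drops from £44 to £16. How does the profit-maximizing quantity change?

AVC = 29 - 6q + q^2, minimized at q = 3 where min AVC = £20. MC = 29 - 12q + 3q^2.
At P = £44 ≥ min AVC, set P = MC on the rising branch: q = 5.
At P = £16 < min AVC = £20, price no longer covers variable cost at any output, so the firm shuts down: q = 0.

Output falls from 5 to 0 (the firm shuts down)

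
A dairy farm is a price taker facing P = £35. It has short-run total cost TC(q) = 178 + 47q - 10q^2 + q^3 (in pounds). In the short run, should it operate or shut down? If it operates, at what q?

Variable cost is VC = 47q - 10q^2 + q^3, so AVC = VC/q = 47 - 10q + q^2 and MC = dTC/dq = 47 - 20q + 3q^2.
The AVC parabola has its vertex at q = 10/2 = 5, where AVC = 47 - 10·5 + 5^2 = £22.
P = £35 exceeds min AVC = £22, so the firm stays open.
Solving P = MC: 12 - 20q + 3q^2 = 0 ⇒ q = 2/3 or 6. On the upward-sloping branch, q* = 6.
Check: AVC at q = 6 is £23 ≤ P, so revenue covers variable cost.
Profit = P·q − TC = 35·6 − 316 = -£106, a loss, but smaller than the £178 fixed cost the firm would lose by shutting down.

Produce at q = 6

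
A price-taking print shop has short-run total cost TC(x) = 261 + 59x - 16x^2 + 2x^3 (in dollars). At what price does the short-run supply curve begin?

$27 per unit

The firm shuts down when price falls below the minimum of average variable cost. AVC = VC/x = 59 - 16x + 2x^2.
dAVC/dx = -16 + 4x = 0 gives x = 4. min AVC = 59 - 16·4 + 2·4^2 = 27.
The firm shuts down for any P below $27.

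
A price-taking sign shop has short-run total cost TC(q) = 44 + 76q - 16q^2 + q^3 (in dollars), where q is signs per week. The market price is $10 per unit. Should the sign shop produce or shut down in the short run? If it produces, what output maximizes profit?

Variable cost is VC = 76q - 16q^2 + q^3, so AVC = VC/q = 76 - 16q + q^2 and MC = dTC/dq = 76 - 32q + 3q^2.
The AVC parabola has its vertex at q = 16/2 = 8, where AVC = 76 - 16·8 + 8^2 = $12.
With P < min AVC ($10 < $12), every unit sold adds to the loss.
The firm minimizes its loss by shutting down and losing only its fixed cost of $44.

Shut down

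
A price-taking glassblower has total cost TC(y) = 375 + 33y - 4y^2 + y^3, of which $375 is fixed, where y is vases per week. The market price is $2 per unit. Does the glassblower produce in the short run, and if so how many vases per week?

From TC, MC = TC'(y) = 33 - 8y + 3y^2 and AVC = VC/y = 33 - 4y + y^2.
AVC is minimized where dAVC/dy = -4 + 2y = 0, at y = 2; min AVC = 33 - 4·2 + 2^2 = $29.
P = $2 lies below min AVC = $29; no output level covers variable cost.
Shutting down limits the loss to fixed cost, $375.

Shut down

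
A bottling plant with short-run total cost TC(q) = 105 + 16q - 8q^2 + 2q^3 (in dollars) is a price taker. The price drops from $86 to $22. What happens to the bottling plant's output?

AVC = 16 - 8q + 2q^2, minimized at q = 2 where min AVC = $8. MC = 16 - 16q + 6q^2.
At P = $86 ≥ min AVC, set P = MC on the rising branch: q = 5.
At P = $22 ≥ min AVC, set P = MC: q = 3. The firm stays open but cuts output.

Output falls from 5 to 3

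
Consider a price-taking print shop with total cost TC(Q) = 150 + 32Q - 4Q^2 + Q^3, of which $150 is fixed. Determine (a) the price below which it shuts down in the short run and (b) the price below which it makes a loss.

AVC = 32 - 4Q + Q^2; minimized at Q = 2, giving min AVC = $28. That is the shutdown price.
ATC = 150/Q + 32 - 4Q + Q^2. Setting dATC/dQ = −150/Q^2 − 4 + 2Q = 0 gives Q = 5 (since 2·5^3 − 4·5^2 = 150).
min ATC = 150/5 + 32 − 4·5 + 5^2 = $67. That is the break-even price.
Between these two prices the firm operates at a loss; above $67 it earns a profit.

Shutdown price = $28; break-even price = $67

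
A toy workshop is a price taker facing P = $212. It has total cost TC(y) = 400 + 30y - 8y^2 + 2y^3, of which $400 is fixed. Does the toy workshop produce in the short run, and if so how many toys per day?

Strip out fixed cost: VC = 30y - 8y^2 + 2y^3. Then AVC = 30 - 8y + 2y^2 and MC = 30 - 16y + 6y^2.
The AVC parabola has its vertex at y = 8/4 = 2, where AVC = 30 - 8·2 + 2·2^2 = $22.
Since P = $212 ≥ min AVC = $22, price covers variable cost and the firm should produce.
Solving P = MC: -182 - 16y + 6y^2 = 0 ⇒ y = -13/3 or 7. On the upward-sloping branch, y* = 7.
Check: AVC at y = 7 is $72 ≤ P, so revenue covers variable cost.
Profit = P·y − TC = 212·7 − 904 = $580.

Produce at y = 7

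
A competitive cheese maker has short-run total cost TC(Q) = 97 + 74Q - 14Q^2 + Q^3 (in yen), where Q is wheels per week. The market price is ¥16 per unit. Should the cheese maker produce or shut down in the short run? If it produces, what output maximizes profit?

From TC, MC = TC'(Q) = 74 - 28Q + 3Q^2 and AVC = VC/Q = 74 - 14Q + Q^2.
AVC hits its minimum where MC = AVC, at Q = 7, giving min AVC = 74 - 14·7 + 7^2 = ¥25.
With P < min AVC (¥16 < ¥25), every unit sold adds to the loss.
Best response: produce nothing and absorb the ¥97 fixed cost.

Shut down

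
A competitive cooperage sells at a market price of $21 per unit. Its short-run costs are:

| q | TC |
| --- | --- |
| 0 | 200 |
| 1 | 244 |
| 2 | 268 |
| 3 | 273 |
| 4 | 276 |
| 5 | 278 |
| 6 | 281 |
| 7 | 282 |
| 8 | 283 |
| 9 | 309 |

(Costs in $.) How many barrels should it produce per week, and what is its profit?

q = 8; profit = -$115

Profit at each row (π = 21q − TC): q=0: -200; q=1: -223; q=2: -226; q=3: -210; q=4: -192; q=5: -173; q=6: -155; q=7: -135; q=8: -115; q=9: -120.
Profit is maximized at q = 8. AVC there is 83/8 = $10.38 ≤ P, so producing beats shutting down (which would give -$200).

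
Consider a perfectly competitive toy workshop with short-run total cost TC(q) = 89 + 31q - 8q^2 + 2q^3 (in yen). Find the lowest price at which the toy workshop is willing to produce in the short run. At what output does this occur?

¥23 per unit, at q = 2

Short-run supply begins at min AVC. From VC = 31q - 8q^2 + 2q^3, AVC = 31 - 8q + 2q^2.
At the minimum of AVC, MC = AVC. MC = 31 - 16q + 6q^2; setting MC = AVC gives 4q^2 - 8q = 0, so q = 2. min AVC = 23.
So the shutdown price is ¥23.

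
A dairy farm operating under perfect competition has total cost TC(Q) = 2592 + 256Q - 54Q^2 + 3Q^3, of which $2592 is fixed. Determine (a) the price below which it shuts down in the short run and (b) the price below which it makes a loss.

Shutdown price = $13; break-even price = $256

AVC = 256 - 54Q + 3Q^2; minimized at Q = 9, giving min AVC = $13. That is the shutdown price.
ATC = 2592/Q + 256 - 54Q + 3Q^2. Setting dATC/dQ = −2592/Q^2 − 54 + 6Q = 0 gives Q = 12 (since 6·12^3 − 54·12^2 = 2592).
min ATC = 2592/12 + 256 − 54·12 + 3·12^2 = $256. That is the break-even price.
Between these two prices the firm operates at a loss; above $256 it earns a profit.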